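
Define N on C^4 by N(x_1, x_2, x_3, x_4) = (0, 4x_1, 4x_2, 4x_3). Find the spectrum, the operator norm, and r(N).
sigma(N) = {0}; ||N|| = 4; r(N) = 0. (N is nilpotent with N^4 = 0.)

On C^4, N is a strictly lower-triangular matrix with 4 on the subdiagonal and zeros elsewhere, so its characteristic polynomial is lambda^4 and every eigenvalue is 0: sigma(N) = {0}. For the operator norm, N e_i = 4e_{i+1} for i = 1, ..., 3 and N e_4 = 0, so the singular values of N are 4 (with multiplicity 3) and 0; hence ||N|| = 4. The spectral radius r(N) = max|lambda| = 0. Note ||N|| > r(N) — characteristic of non-normal nilpotent operators. Indeed N^4 = 0.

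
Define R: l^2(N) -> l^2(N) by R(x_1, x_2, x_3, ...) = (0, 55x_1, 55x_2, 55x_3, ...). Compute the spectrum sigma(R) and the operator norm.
sigma(R) = closed disk {z in C : |z| ≤ 55}; ||R|| = 55

Note R = 55·U where U is the unit right shift (U x)_k = x_{k-1} (with x_0 := 0); so ||R|| = 55||U|| and sigma(R) = 55·sigma(U). ||R x||^2 = sum_{k≥1} |55x_k|^2 = 3025||x||^2, so ||R|| = 55 and sigma(R) ⊂ {|z| ≤ 55}. For any |lambda| < 55, the equation (R - lambda I) x = 0 forces x_1 = 0, then 55x_k = lambda x_{k+1} ⇒ x = 0, so R has no eigenvalues. But (R - lambda I) is not surjective for |lambda| < 55: solving (R - lambda I) x = e_1 would require x_n proportional to (lambda/55)^(-n), which is not in l^2. So every |lambda| < 55 lies in the residual spectrum. The boundary |lambda| = 55 is in the approximate point spectrum (the spectrum is closed). Hence sigma(R) is the closed disk of radius 55.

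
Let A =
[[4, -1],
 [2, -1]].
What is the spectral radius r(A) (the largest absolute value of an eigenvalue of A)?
r(A) = (3 + sqrt(17))/2 ≈ 3.5616

The eigenvalues of A are the roots of its characteristic polynomial. With M = A (coefficients from the trace and determinant):
  p(λ) = det(λ I - M) = λ^2 - 3λ - 2.
For λ^2 - 3λ - 2 the discriminant is 17. It is nonnegative but not a perfect square, so the roots are real and irrational: λ = (3 ± sqrt(17))/2 ≈ 3.5616, -0.5616.
Thus the eigenvalues (to 4 decimals) are 3.5616 (modulus 3.5616); -0.5616 (modulus 0.5616). The spectral radius is the largest modulus: r(A) = (3 + sqrt(17))/2 ≈ 3.5616. (Cross-check: r(A) ≤ ||A||_2 ≈ 4.6708; equality holds whenever A is normal, though it can also hold for some non-normal A.)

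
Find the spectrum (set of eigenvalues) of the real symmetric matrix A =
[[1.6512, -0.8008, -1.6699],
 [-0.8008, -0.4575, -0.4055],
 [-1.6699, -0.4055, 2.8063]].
sigma(A) ≈ {-1, 1, 4}

A is real symmetric, so its spectrum consists of real eigenvalues. Expanding the characteristic polynomial of the displayed matrix gives
  det(λ I - A) = p(λ) = λ^3 + (-4)λ^2 + (-1)λ + (4).
Solving p(λ) = 0 yields eigenvalues ≈ -1, 1, 4. (A is shown rounded to 4 decimals, so these recover the underlying integer eigenvalues to within that precision.)
Verification: the trace of A = 4 equals the sum of eigenvalues 4, and det(A) ≈ -3.9998 matches the eigenvalue product -4.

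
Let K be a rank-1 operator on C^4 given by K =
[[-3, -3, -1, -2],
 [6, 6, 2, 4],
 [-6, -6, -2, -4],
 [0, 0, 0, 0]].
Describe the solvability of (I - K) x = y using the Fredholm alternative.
(I - K) is singular (det(I - K) = 0, i.e. 1 ∈ sigma(K)). (I - K) x = y is solvable iff y ⊥ ker((I - K)^*) = span{(-3, -3, -1, -2)}, i.e. iff -3y_1 - 3y_2 - y_3 - 2y_4 = 0. When solvable, the solutions are x = y + c·(1, -2, 2, 0), c arbitrary (ker(I - K) = span{(1, -2, 2, 0)}, dimension 1).

K has rank 1, so it is an outer product K = u v^T: every row of K is a multiple of one row vector. Reading off the entries, u = (1, -2, 2, 0) and v = (-3, -3, -1, -2) (row i of K equals u_i·v^T). A rank-one matrix u v^T satisfies K u = u (v·u) and kills the (3)-dimensional subspace v^⊥, so its characteristic polynomial is lambda^3 (lambda - v·u) with v·u = tr K = 1. Hence the eigenvalues of I - K are 1 (multiplicity 3) and 1 - (1) = 0, so det(I - K) = 0. (Direct check: I - K =
[[4, 3, 1, 2],
 [-6, -5, -2, -4],
 [6, 6, 3, 4],
 [0, 0, 0, 1]]
has determinant 0.) So 1 is an eigenvalue of K and (I - K) is not invertible. The finite-dimensional Fredholm alternative says: either (I - K) is invertible, or ker(I - K) ≠ {0} and then range(I - K) = ker((I - K)^*)^⊥, with dim ker(I - K) = dim ker((I - K)^*). We are in the second case, so we need both kernels. Kernel of I - K: (I - K) u = u - u (v·u) = u - u = 0, so ker(I - K) = span{u} = span{(1, -2, 2, 0)} (it is exactly 1-dimensional because rank(I - K) = 3). Kernel of the adjoint: K is real, so (I - K)^* = I - K^T = I - v u^T, and (I - v u^T) v = v - v (u·v) = 0; hence ker((I - K)^*) = span{v} = span{(-3, -3, -1, -2)}. Therefore (I - K) x = y is solvable iff <y, v> = 0, i.e. iff -3y_1 - 3y_2 - y_3 - 2y_4 = 0. When this holds, K y = u (v·y) = 0, so (I - K) y = y and x = y is a particular solution; the full solution set is the line x = y + c·u = y + c·(1, -2, 2, 0), c ∈ C.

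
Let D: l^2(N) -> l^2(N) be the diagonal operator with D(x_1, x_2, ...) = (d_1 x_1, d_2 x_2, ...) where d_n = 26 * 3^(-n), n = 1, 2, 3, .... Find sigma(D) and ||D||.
sigma(D) = {26 * 3^(-n) : n ≥ 1} ∪ {0}; ||D|| = 26/3

A bounded diagonal operator on l^2 with diagonal entries d_n has spectrum equal to the closure of {d_n : n ≥ 1}: every d_n is an eigenvalue (with eigenvector e_n), so {d_n} ⊂ sigma(D); the spectrum is closed, so its closure is too; and for lambda not in the closure, (D - lambda I) has bounded inverse (the diagonal entries 1/(d_n - lambda) are bounded). For our sequence d_n = 26 * 3^(-n), n = 1, 2, 3, ...:
  - {d_n} = {26 * 3^(-n) : n ≥ 1}; the only limit point is 0
  - closure = {26 * 3^(-n) : n ≥ 1} ∪ {0}
For the norm: a diagonal operator has ||D|| = sup_n |d_n|. Here d_n = 26 * 3^(-n) is positive and decreasing, so sup_n |d_n| = d_1 = 26/3. So ||D|| = 26/3.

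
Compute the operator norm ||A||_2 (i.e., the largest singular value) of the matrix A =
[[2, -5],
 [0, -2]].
||A||_2 = sqrt((33 + sqrt(1025))/2) ≈ 5.7016 (= sqrt(largest eigenvalue of A^T A))

||A||_2 = sigma_max(A) = sqrt(lambda_max(A^T A)). Form the symmetric matrix M = A^T A =
[[4, -10],
 [-10, 29]].
Its characteristic polynomial (trace, determinant of M give the coefficients) is
  p(λ) = det(λ I - M) = λ^2 - 33λ + 16.
For λ^2 - 33λ + 16 the discriminant is 1025. It is nonnegative but not a perfect square, so the roots are real and irrational: λ = (33 ± sqrt(1025))/2 ≈ 32.5078, 0.4922.
So the eigenvalues of A^T A are ≈ 0.4922, 32.5078 (all ≥ 0, as they must be for A^T A). The largest is λ_max = (33 + sqrt(1025))/2 ≈ 32.5078, hence ||A||_2 = sqrt(λ_max) = sqrt((33 + sqrt(1025))/2) ≈ 5.7016.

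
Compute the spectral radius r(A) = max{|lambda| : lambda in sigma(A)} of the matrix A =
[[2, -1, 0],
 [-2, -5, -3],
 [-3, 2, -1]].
r(A) ≈ 3.724

The eigenvalues of A are the roots of its characteristic polynomial. With M = A (coefficients from the trace, the sum of principal 2x2 minors, and det A):
  p(λ) = det(λ I - M) = λ^3 + 4λ^2 - 3λ - 15.
No integer candidate from the rational root theorem (±divisors of 15) is a root, so the roots are irrational. The cubic discriminant is Δ = 1257 > 0, so there are three distinct real roots. p(-4) = -3 and p(-3) = 3 have opposite signs, so a root lies in (-4, -3); Newton's method refines it to λ ≈ -3.724. p(-3) = 3 and p(-2) = -1 have opposite signs, so a root lies in (-3, -2); Newton's method refines it to λ ≈ -2.1497. p(1) = -13 and p(2) = 3 have opposite signs, so a root lies in (1, 2); Newton's method refines it to λ ≈ 1.8737. Check (Vieta): the three roots sum to -4, matching tr M = -4.
Thus the eigenvalues (to 4 decimals) are -3.724 (modulus 3.724); -2.1497 (modulus 2.1497); 1.8737 (modulus 1.8737). The spectral radius is the largest modulus: r(A) ≈ 3.724. (Cross-check: r(A) ≤ ||A||_2 ≈ 6.1725; equality holds whenever A is normal, though it can also hold for some non-normal A.)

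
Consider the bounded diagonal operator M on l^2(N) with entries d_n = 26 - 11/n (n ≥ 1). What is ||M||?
||M|| = 26

For a diagonal operator on l^2 with entries d_n, ||M|| = sup_n |d_n|. Here d_1 = 15, d_2 = 41/2, ..., and d_n = 26 - 11/n increases monotonically toward 26. All terms lie in [15, 26), so |d_n| = d_n and the supremum is the limit 26, which is not attained by any individual d_n. Hence ||M|| = 26.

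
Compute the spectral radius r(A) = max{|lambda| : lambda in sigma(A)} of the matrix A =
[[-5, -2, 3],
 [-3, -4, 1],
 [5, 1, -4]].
r(A) ≈ 9.5491

The eigenvalues of A are the roots of its characteristic polynomial. With M = A (coefficients from the trace, the sum of principal 2x2 minors, and det A):
  p(λ) = det(λ I - M) = λ^3 + 13λ^2 + 34λ + 10.
No integer candidate from the rational root theorem (±divisors of 10) is a root, so the roots are irrational. The cubic discriminant is Δ = 27128 > 0, so there are three distinct real roots. p(-10) = -30 and p(-9) = 28 have opposite signs, so a root lies in (-10, -9); Newton's method refines it to λ ≈ -9.5491. p(-4) = 18 and p(-3) = -2 have opposite signs, so a root lies in (-4, -3); Newton's method refines it to λ ≈ -3.1146. p(-1) = -12 and p(0) = 10 have opposite signs, so a root lies in (-1, 0); Newton's method refines it to λ ≈ -0.3362. Check (Vieta): the three roots sum to -13, matching tr M = -13.
Thus the eigenvalues (to 4 decimals) are -9.5491 (modulus 9.5491); -3.1146 (modulus 3.1146); -0.3362 (modulus 0.3362). The spectral radius is the largest modulus: r(A) ≈ 9.5491. (Cross-check: r(A) ≤ ||A||_2 ≈ 9.8045; equality holds whenever A is normal, though it can also hold for some non-normal A.)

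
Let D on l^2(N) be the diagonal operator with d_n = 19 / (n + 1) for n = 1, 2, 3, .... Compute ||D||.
||D|| = 19/2 (attained at n = 1)

For D diagonal, ||D|| = sup_n |d_n| = sup_n 19/(n + 1). This is positive and strictly decreasing in n, so the supremum is attained at n = 1: d_1 = 19/(1 + 1) = 19/2. Hence ||D|| = 19/2.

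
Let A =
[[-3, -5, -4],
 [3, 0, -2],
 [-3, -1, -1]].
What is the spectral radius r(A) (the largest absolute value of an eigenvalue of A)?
r(A) ≈ 4.4604

The eigenvalues of A are the roots of its characteristic polynomial. With M = A (coefficients from the trace, the sum of principal 2x2 minors, and det A):
  p(λ) = det(λ I - M) = λ^3 + 4λ^2 + 4λ + 27.
No integer candidate from the rational root theorem (±divisors of 27) is a root, so the roots are irrational. The cubic discriminant is Δ = -18819 < 0, so there is one real root and a complex-conjugate pair. p(-5) = -18 and p(-4) = 11 have opposite signs, so a root lies in (-5, -4); Newton's method refines it to λ ≈ -4.4604. Dividing out (λ - (-4.4604)) leaves approximately λ^2 - 0.4604λ + 6.0533. For λ^2 - 0.4604λ + 6.0533 the discriminant is -24.0014. It is negative, so the remaining roots are the complex-conjugate pair λ ≈ 0.2302 ± 2.4496i. Their product equals the constant term, so |λ|^2 ≈ 6.0533 and |λ| ≈ 2.4604.
Thus the eigenvalues (to 4 decimals) are -4.4604 (modulus 4.4604); 0.2302 ± 2.4496i (modulus 2.4604). The spectral radius is the largest modulus: r(A) ≈ 4.4604. (Cross-check: r(A) ≤ ||A||_2 ≈ 7.5707; equality holds whenever A is normal, though it can also hold for some non-normal A.)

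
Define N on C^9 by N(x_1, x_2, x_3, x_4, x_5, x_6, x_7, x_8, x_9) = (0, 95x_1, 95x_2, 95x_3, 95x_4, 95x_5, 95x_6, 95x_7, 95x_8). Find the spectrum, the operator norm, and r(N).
sigma(N) = {0}; ||N|| = 95; r(N) = 0. (N is nilpotent with N^9 = 0.)

On C^9, N is a strictly lower-triangular matrix with 95 on the subdiagonal and zeros elsewhere, so its characteristic polynomial is lambda^9 and every eigenvalue is 0: sigma(N) = {0}. For the operator norm, N e_i = 95e_{i+1} for i = 1, ..., 8 and N e_9 = 0, so the singular values of N are 95 (with multiplicity 8) and 0; hence ||N|| = 95. The spectral radius r(N) = max|lambda| = 0. Note ||N|| > r(N) — characteristic of non-normal nilpotent operators. Indeed N^9 = 0.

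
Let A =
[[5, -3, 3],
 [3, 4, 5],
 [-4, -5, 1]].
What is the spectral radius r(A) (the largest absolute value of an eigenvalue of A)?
r(A) ≈ 7.1059

The eigenvalues of A are the roots of its characteristic polynomial. With M = A (coefficients from the trace, the sum of principal 2x2 minors, and det A):
  p(λ) = det(λ I - M) = λ^3 - 10λ^2 + 75λ - 217.
No integer candidate from the rational root theorem (±divisors of 217) is a root, so the roots are irrational. The cubic discriminant is Δ = -334903 < 0, so there is one real root and a complex-conjugate pair. p(4) = -13 and p(5) = 33 have opposite signs, so a root lies in (4, 5); Newton's method refines it to λ ≈ 4.2976. Dividing out (λ - (4.2976)) leaves approximately λ^2 - 5.7024λ + 50.4934. For λ^2 - 5.7024λ + 50.4934 the discriminant is -169.4561. It is negative, so the remaining roots are the complex-conjugate pair λ ≈ 2.8512 ± 6.5088i. Their product equals the constant term, so |λ|^2 ≈ 50.4934 and |λ| ≈ 7.1059.
Thus the eigenvalues (to 4 decimals) are 4.2976 (modulus 4.2976); 2.8512 ± 6.5088i (modulus 7.1059). The spectral radius is the largest modulus: r(A) ≈ 7.1059. (Cross-check: r(A) ≤ ||A||_2 ≈ 8.9261; equality holds whenever A is normal, though it can also hold for some non-normal A.)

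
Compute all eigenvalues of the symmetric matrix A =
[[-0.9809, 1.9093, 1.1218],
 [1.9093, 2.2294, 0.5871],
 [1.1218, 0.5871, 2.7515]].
sigma(A) ≈ {-2, 2, 4}

A is real symmetric, so its spectrum consists of real eigenvalues. Expanding the characteristic polynomial of the displayed matrix gives
  det(λ I - A) = p(λ) = λ^3 + (-4)λ^2 + (-4)λ + (16).
Solving p(λ) = 0 yields eigenvalues ≈ -2, 2, 4. (A is shown rounded to 4 decimals, so these recover the underlying integer eigenvalues to within that precision.)
Verification: the trace of A = 4 equals the sum of eigenvalues 4, and det(A) ≈ -15.9999 matches the eigenvalue product -16.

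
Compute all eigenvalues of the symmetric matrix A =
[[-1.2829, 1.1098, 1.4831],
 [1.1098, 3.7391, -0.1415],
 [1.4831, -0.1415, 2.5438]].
sigma(A) ≈ {-2, 3, 4}

A is real symmetric, so its spectrum consists of real eigenvalues. Expanding the characteristic polynomial of the displayed matrix gives
  det(λ I - A) = p(λ) = λ^3 + (-5)λ^2 + (-2)λ + (24).
Solving p(λ) = 0 yields eigenvalues ≈ -2, 3, 4. (A is shown rounded to 4 decimals, so these recover the underlying integer eigenvalues to within that precision.)
Verification: the trace of A = 5 equals the sum of eigenvalues 5, and det(A) ≈ -24.0000 matches the eigenvalue product -24.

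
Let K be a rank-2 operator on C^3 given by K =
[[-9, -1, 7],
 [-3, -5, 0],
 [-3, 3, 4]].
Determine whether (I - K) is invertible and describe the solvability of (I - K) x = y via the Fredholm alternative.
(I - K) is invertible (det(I - K) = 18 ≠ 0), so for every y in C^3 the equation (I - K) x = y has a unique solution.

K has rank 2 and factors as K = U V^T = u1 v1^T + u2 v2^T with u1 = (-3, -1, -1), v1 = (3, -1, -3), u2 = (-2, -3, 1), v2 = (0, 2, 1) (multiplying out reproduces the displayed K). The nonzero eigenvalues of U V^T coincide with those of the 2 x 2 matrix G = V^T U = [[v1·u1, v1·u2], [v2·u1, v2·u2]] = [[-5, -6], [-3, -5]], and by the Sylvester determinant identity det(I_3 - U V^T) = det(I_2 - V^T U) = det([[6, 6], [3, 6]]) = (6)(6) - (6)(3) = 18. (Direct check: I - K =
[[10, 1, -7],
 [3, 6, 0],
 [3, -3, -3]]
has determinant 18.) The finite-dimensional Fredholm alternative says: either (I - K) is invertible, or ker(I - K) ≠ {0} and then range(I - K) = ker((I - K)^*)^⊥, with dim ker(I - K) = dim ker((I - K)^*). Since det(I - K) ≠ 0, 1 is not an eigenvalue of K and ker(I - K) = {0}, so we are in the first case: for every y there is a unique x = (I - K)^(-1) y. (Explicitly, by the Woodbury identity, (I - U V^T)^(-1) = I + U (I_2 - G)^(-1) V^T.)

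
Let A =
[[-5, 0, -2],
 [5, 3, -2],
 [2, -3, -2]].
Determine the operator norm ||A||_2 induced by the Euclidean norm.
||A||_2 ≈ 7.5144 (= sqrt(largest eigenvalue of A^T A))

||A||_2 = sigma_max(A) = sqrt(lambda_max(A^T A)). Form the symmetric matrix M = A^T A =
[[54, 9, -4],
 [9, 18, 0],
 [-4, 0, 12]].
Its characteristic polynomial (trace, sum of principal 2x2 minors, determinant of M give the coefficients) is
  p(λ) = det(λ I - M) = λ^3 - 84λ^2 + 1739λ - 10404.
No integer candidate from the rational root theorem (±divisors of 10404) is a root, so the roots are irrational. The cubic discriminant is Δ = 69820276 > 0, so there are three distinct real roots. p(11) = -108 and p(12) = 96 have opposite signs, so a root lies in (11, 12); Newton's method refines it to λ ≈ 11.4689. p(16) = 12 and p(17) = -204 have opposite signs, so a root lies in (16, 17); Newton's method refines it to λ ≈ 16.0654. p(56) = -828 and p(57) = 996 have opposite signs, so a root lies in (56, 57); Newton's method refines it to λ ≈ 56.4656. Check (Vieta): the three roots sum to 84, matching tr M = 84.
So the eigenvalues of A^T A are ≈ 11.4689, 16.0654, 56.4656 (all ≥ 0, as they must be for A^T A). The largest is λ_max ≈ 56.4656, hence ||A||_2 = sqrt(λ_max) ≈ 7.5144.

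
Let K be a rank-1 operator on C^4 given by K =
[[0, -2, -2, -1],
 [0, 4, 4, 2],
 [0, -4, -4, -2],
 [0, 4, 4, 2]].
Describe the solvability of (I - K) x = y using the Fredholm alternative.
(I - K) is invertible (det(I - K) = -1 ≠ 0), so for every y in C^4 the equation (I - K) x = y has a unique solution.

K has rank 1, so it is an outer product K = u v^T: every row of K is a multiple of one row vector. Reading off the entries, u = (1, -2, 2, -2) and v = (0, -2, -2, -1) (row i of K equals u_i·v^T). A rank-one matrix u v^T satisfies K u = u (v·u) and kills the (3)-dimensional subspace v^⊥, so its characteristic polynomial is lambda^3 (lambda - v·u) with v·u = tr K = 2. Hence the eigenvalues of I - K are 1 (multiplicity 3) and 1 - (2) = -1, so det(I - K) = -1. (Direct check: I - K =
[[1, 2, 2, 1],
 [0, -3, -4, -2],
 [0, 4, 5, 2],
 [0, -4, -4, -1]]
has determinant -1.) The finite-dimensional Fredholm alternative says: either (I - K) is invertible, or ker(I - K) ≠ {0} and then range(I - K) = ker((I - K)^*)^⊥, with dim ker(I - K) = dim ker((I - K)^*). Since det(I - K) ≠ 0, 1 is not an eigenvalue of K and ker(I - K) = {0}, so we are in the first case: for every y there is a unique x = (I - K)^(-1) y. Explicitly, by the Sherman–Morrison formula, (I - u v^T)^(-1) = I + u v^T/(1 - v·u), i.e. (I - K)^(-1) = I - K.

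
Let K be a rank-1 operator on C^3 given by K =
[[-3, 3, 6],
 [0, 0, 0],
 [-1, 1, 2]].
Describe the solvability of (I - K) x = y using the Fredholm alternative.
(I - K) is invertible (det(I - K) = 2 ≠ 0), so for every y in C^3 the equation (I - K) x = y has a unique solution.

K has rank 1, so it is an outer product K = u v^T: every row of K is a multiple of one row vector. Reading off the entries, u = (3, 0, 1) and v = (-1, 1, 2) (row i of K equals u_i·v^T). A rank-one matrix u v^T satisfies K u = u (v·u) and kills the (2)-dimensional subspace v^⊥, so its characteristic polynomial is lambda^2 (lambda - v·u) with v·u = tr K = -1. Hence the eigenvalues of I - K are 1 (multiplicity 2) and 1 - (-1) = 2, so det(I - K) = 2. (Direct check: I - K =
[[4, -3, -6],
 [0, 1, 0],
 [1, -1, -1]]
has determinant 2.) The finite-dimensional Fredholm alternative says: either (I - K) is invertible, or ker(I - K) ≠ {0} and then range(I - K) = ker((I - K)^*)^⊥, with dim ker(I - K) = dim ker((I - K)^*). Since det(I - K) ≠ 0, 1 is not an eigenvalue of K and ker(I - K) = {0}, so we are in the first case: for every y there is a unique x = (I - K)^(-1) y. Explicitly, by the Sherman–Morrison formula, (I - u v^T)^(-1) = I + u v^T/(1 - v·u), i.e. (I - K)^(-1) = I + K/(2).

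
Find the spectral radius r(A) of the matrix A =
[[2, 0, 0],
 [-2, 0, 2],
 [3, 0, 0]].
r(A) = 2

The eigenvalues of A are the roots of its characteristic polynomial. With M = A (coefficients from the trace, the sum of principal 2x2 minors, and det A):
  p(λ) = det(λ I - M) = λ^3 - 2λ^2.
The constant term is 0, so λ = 0 is a root. Dividing out λ leaves p(λ) = λ(λ^2 - 2λ). For λ^2 - 2λ the discriminant is 4. It is a perfect square (2^2), so the roots are rational: λ = (2 ± 2)/2 = 2, 0.
Thus the eigenvalues (to 4 decimals) are 2 (modulus 2); 0 (modulus 0). The spectral radius is the largest modulus: r(A) = 2. (Cross-check: r(A) ≤ ||A||_2 ≈ 4.2582; equality holds whenever A is normal, though it can also hold for some non-normal A.)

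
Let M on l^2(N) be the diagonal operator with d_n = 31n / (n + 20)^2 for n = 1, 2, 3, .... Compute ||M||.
||M|| = 31/80 (attained at n = 20)

For M diagonal, ||M|| = sup_n |d_n|. Treat f(x) = 31x / (x + 20)^2 for real x > 0. By the quotient rule, f'(x) = 31(20 - x)/(x + 20)^3, which is positive for x < 20 and negative for x > 20. So f has a unique maximum at x = 20, and since 20 is a positive integer, the supremum over n ≥ 1 is attained at n = 20: d_20 = 31·20/(20 + 20)^2 = 31·20/1600 = 31/80. Hence ||M|| = 31/80.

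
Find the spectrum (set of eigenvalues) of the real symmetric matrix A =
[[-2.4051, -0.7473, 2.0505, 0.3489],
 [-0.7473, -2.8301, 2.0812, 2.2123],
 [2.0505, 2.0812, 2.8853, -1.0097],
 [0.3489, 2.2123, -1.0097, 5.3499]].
sigma(A) ≈ {-5, -2, 4, 6}

A is real symmetric, so its spectrum consists of real eigenvalues. Expanding the characteristic polynomial of the displayed matrix gives
  det(λ I - A) = p(λ) = λ^4 + (-3)λ^3 + (-36)λ^2 + (68)λ + (240.0031).
Solving p(λ) = 0 yields eigenvalues ≈ -5, -2, 4, 6. (A is shown rounded to 4 decimals, so these recover the underlying integer eigenvalues to within that precision.)
Verification: the trace of A = 3 equals the sum of eigenvalues 3, and det(A) ≈ 240.0031 matches the eigenvalue product 240.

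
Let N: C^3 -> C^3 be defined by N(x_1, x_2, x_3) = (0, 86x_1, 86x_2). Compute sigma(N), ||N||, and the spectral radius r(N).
sigma(N) = {0}; ||N|| = 86; r(N) = 0. (N is nilpotent with N^3 = 0.)

On C^3, N is a strictly lower-triangular matrix with 86 on the subdiagonal and zeros elsewhere, so its characteristic polynomial is lambda^3 and every eigenvalue is 0: sigma(N) = {0}. For the operator norm, N e_i = 86e_{i+1} for i = 1, ..., 2 and N e_3 = 0, so the singular values of N are 86 (with multiplicity 2) and 0; hence ||N|| = 86. The spectral radius r(N) = max|lambda| = 0. Note ||N|| > r(N) — characteristic of non-normal nilpotent operators. Indeed N^3 = 0.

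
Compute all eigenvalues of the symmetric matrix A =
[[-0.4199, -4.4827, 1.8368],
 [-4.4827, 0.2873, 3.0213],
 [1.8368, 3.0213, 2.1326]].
sigma(A) ≈ {-6, 3, 5}

A is real symmetric, so its spectrum consists of real eigenvalues. Expanding the characteristic polynomial of the displayed matrix gives
  det(λ I - A) = p(λ) = λ^3 + (-2)λ^2 + (-33)λ + (90.0011).
Solving p(λ) = 0 yields eigenvalues ≈ -6, 3, 5. (A is shown rounded to 4 decimals, so these recover the underlying integer eigenvalues to within that precision.)
Verification: the trace of A = 2 equals the sum of eigenvalues 2, and det(A) ≈ -90.0011 matches the eigenvalue product -90.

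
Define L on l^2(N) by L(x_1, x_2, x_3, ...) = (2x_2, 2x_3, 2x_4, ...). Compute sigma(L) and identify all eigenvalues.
sigma(L) = closed disk {z in C : |z| ≤ 2}; sigma_p(L) = open disk {z in C : |z| < 2}

Note L = 2·V where V is the unit left shift (V x)_k = x_{k+1}; so sigma(L) = 2·sigma(V) and ||L|| = 2||V||. ||L x||^2 = 4sum_{k≥2} |x_k|^2 ≤ 4||x||^2, with equality on {x : x_1 = 0}, so ||L|| = 2. For any lambda with |lambda| < 2, set r = lambda/2 (|r| < 1); the vector x = (1, r, r^2, ...) is in l^2 and satisfies L x = 2(r, r^2, ...) = lambda x, so lambda is an eigenvalue. On the boundary |lambda| = 2 the geometric series diverges, so no l^2 eigenvector exists, but these lambda lie in the approximate point spectrum. Hence sigma(L) is the closed disk of radius 2 and sigma_p(L) is the open disk.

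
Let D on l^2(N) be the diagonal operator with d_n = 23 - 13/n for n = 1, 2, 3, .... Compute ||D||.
||D|| = 23

For a diagonal operator on l^2 with entries d_n, ||D|| = sup_n |d_n|. Here d_1 = 10, d_2 = 33/2, ..., and d_n = 23 - 13/n increases monotonically toward 23. All terms lie in [10, 23), so |d_n| = d_n and the supremum is the limit 23, which is not attained by any individual d_n. Hence ||D|| = 23.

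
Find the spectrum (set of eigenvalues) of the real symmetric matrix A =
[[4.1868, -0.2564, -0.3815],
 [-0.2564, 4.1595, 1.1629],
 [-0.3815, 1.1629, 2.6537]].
sigma(A) ≈ {2, 4, 5}

A is real symmetric, so its spectrum consists of real eigenvalues. Expanding the characteristic polynomial of the displayed matrix gives
  det(λ I - A) = p(λ) = λ^3 + (-11)λ^2 + (38)λ + (-40).
Solving p(λ) = 0 yields eigenvalues ≈ 2, 4, 5. (A is shown rounded to 4 decimals, so these recover the underlying integer eigenvalues to within that precision.)
Verification: the trace of A = 11 equals the sum of eigenvalues 11, and det(A) ≈ 39.9999 matches the eigenvalue product 40.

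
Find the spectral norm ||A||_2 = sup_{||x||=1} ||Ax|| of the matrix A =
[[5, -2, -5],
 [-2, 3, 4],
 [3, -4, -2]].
||A||_2 ≈ 10.1644 (= sqrt(largest eigenvalue of A^T A))

||A||_2 = sigma_max(A) = sqrt(lambda_max(A^T A)). Form the symmetric matrix M = A^T A =
[[38, -28, -39],
 [-28, 29, 30],
 [-39, 30, 45]].
Its characteristic polynomial (trace, sum of principal 2x2 minors, determinant of M give the coefficients) is
  p(λ) = det(λ I - M) = λ^3 - 112λ^2 + 912λ - 1521.
No integer candidate from the rational root theorem (±divisors of 1521) is a root, so the roots are irrational. The cubic discriminant is Δ = 1585648197 > 0, so there are three distinct real roots. p(2) = -137 and p(3) = 234 have opposite signs, so a root lies in (2, 3); Newton's method refines it to λ ≈ 2.309. p(6) = 135 and p(7) = -282 have opposite signs, so a root lies in (6, 7); Newton's method refines it to λ ≈ 6.3758. p(103) = -3066 and p(104) = 6799 have opposite signs, so a root lies in (103, 104); Newton's method refines it to λ ≈ 103.3151. Check (Vieta): the three roots sum to 112, matching tr M = 112.
So the eigenvalues of A^T A are ≈ 2.309, 6.3758, 103.3151 (all ≥ 0, as they must be for A^T A). The largest is λ_max ≈ 103.3151, hence ||A||_2 = sqrt(λ_max) ≈ 10.1644.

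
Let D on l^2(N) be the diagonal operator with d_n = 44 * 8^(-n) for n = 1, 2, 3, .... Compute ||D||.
||D|| = 11/2 (attained at n = 1)

For D diagonal, ||D|| = sup_n |d_n|. The sequence d_n = 44 * 8^(-n) is positive and strictly decreasing (ratio 8^(-1) < 1), so the supremum is d_1 = 44/8 = 11/2. Hence ||D|| = 11/2.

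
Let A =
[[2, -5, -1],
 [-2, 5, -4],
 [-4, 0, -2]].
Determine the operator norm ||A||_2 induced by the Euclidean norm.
||A||_2 ≈ 8.3145 (= sqrt(largest eigenvalue of A^T A))

||A||_2 = sigma_max(A) = sqrt(lambda_max(A^T A)). Form the symmetric matrix M = A^T A =
[[24, -20, 14],
 [-20, 50, -15],
 [14, -15, 21]].
Its characteristic polynomial (trace, sum of principal 2x2 minors, determinant of M give the coefficients) is
  p(λ) = det(λ I - M) = λ^3 - 95λ^2 + 1933λ - 10000.
No integer candidate from the rational root theorem (±divisors of 10000) is a root, so the roots are irrational. The cubic discriminant is Δ = 890580277 > 0, so there are three distinct real roots. p(8) = -104 and p(9) = 431 have opposite signs, so a root lies in (8, 9); Newton's method refines it to λ ≈ 8.1755. p(17) = 319 and p(18) = -154 have opposite signs, so a root lies in (17, 18); Newton's method refines it to λ ≈ 17.6934. p(69) = -409 and p(70) = 2810 have opposite signs, so a root lies in (69, 70); Newton's method refines it to λ ≈ 69.1311. Check (Vieta): the three roots sum to 95, matching tr M = 95.
So the eigenvalues of A^T A are ≈ 8.1755, 17.6934, 69.1311 (all ≥ 0, as they must be for A^T A). The largest is λ_max ≈ 69.1311, hence ||A||_2 = sqrt(λ_max) ≈ 8.3145.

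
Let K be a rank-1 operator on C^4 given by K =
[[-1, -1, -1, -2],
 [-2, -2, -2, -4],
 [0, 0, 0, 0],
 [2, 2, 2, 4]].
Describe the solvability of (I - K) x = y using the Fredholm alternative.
(I - K) is singular (det(I - K) = 0, i.e. 1 ∈ sigma(K)). (I - K) x = y is solvable iff y ⊥ ker((I - K)^*) = span{(-1, -1, -1, -2)}, i.e. iff -y_1 - y_2 - y_3 - 2y_4 = 0. When solvable, the solutions are x = y + c·(1, 2, 0, -2), c arbitrary (ker(I - K) = span{(1, 2, 0, -2)}, dimension 1).

K has rank 1, so it is an outer product K = u v^T: every row of K is a multiple of one row vector. Reading off the entries, u = (1, 2, 0, -2) and v = (-1, -1, -1, -2) (row i of K equals u_i·v^T). A rank-one matrix u v^T satisfies K u = u (v·u) and kills the (3)-dimensional subspace v^⊥, so its characteristic polynomial is lambda^3 (lambda - v·u) with v·u = tr K = 1. Hence the eigenvalues of I - K are 1 (multiplicity 3) and 1 - (1) = 0, so det(I - K) = 0. (Direct check: I - K =
[[2, 1, 1, 2],
 [2, 3, 2, 4],
 [0, 0, 1, 0],
 [-2, -2, -2, -3]]
has determinant 0.) So 1 is an eigenvalue of K and (I - K) is not invertible. The finite-dimensional Fredholm alternative says: either (I - K) is invertible, or ker(I - K) ≠ {0} and then range(I - K) = ker((I - K)^*)^⊥, with dim ker(I - K) = dim ker((I - K)^*). We are in the second case, so we need both kernels. Kernel of I - K: (I - K) u = u - u (v·u) = u - u = 0, so ker(I - K) = span{u} = span{(1, 2, 0, -2)} (it is exactly 1-dimensional because rank(I - K) = 3). Kernel of the adjoint: K is real, so (I - K)^* = I - K^T = I - v u^T, and (I - v u^T) v = v - v (u·v) = 0; hence ker((I - K)^*) = span{v} = span{(-1, -1, -1, -2)}. Therefore (I - K) x = y is solvable iff <y, v> = 0, i.e. iff -y_1 - y_2 - y_3 - 2y_4 = 0. When this holds, K y = u (v·y) = 0, so (I - K) y = y and x = y is a particular solution; the full solution set is the line x = y + c·u = y + c·(1, 2, 0, -2), c ∈ C.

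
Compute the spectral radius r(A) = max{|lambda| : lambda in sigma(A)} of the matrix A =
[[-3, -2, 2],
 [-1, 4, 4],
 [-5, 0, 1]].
r(A) ≈ 5.1122

The eigenvalues of A are the roots of its characteristic polynomial. With M = A (coefficients from the trace, the sum of principal 2x2 minors, and det A):
  p(λ) = det(λ I - M) = λ^3 - 2λ^2 - 3λ - 66.
No integer candidate from the rational root theorem (±divisors of 66) is a root, so the roots are irrational. The cubic discriminant is Δ = -126708 < 0, so there is one real root and a complex-conjugate pair. p(5) = -6 and p(6) = 60 have opposite signs, so a root lies in (5, 6); Newton's method refines it to λ ≈ 5.1122. Dividing out (λ - (5.1122)) leaves approximately λ^2 + 3.1122λ + 12.9103. For λ^2 + 3.1122λ + 12.9103 the discriminant is -41.9552. It is negative, so the remaining roots are the complex-conjugate pair λ ≈ -1.5561 ± 3.2386i. Their product equals the constant term, so |λ|^2 ≈ 12.9103 and |λ| ≈ 3.5931.
Thus the eigenvalues (to 4 decimals) are 5.1122 (modulus 5.1122); -1.5561 ± 3.2386i (modulus 3.5931). The spectral radius is the largest modulus: r(A) ≈ 5.1122. (Cross-check: r(A) ≤ ||A||_2 ≈ 6.7518; equality holds whenever A is normal, though it can also hold for some non-normal A.)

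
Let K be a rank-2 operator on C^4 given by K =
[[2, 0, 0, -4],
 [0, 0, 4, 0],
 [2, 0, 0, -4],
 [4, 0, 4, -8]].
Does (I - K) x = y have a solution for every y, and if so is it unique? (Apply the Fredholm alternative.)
(I - K) is invertible (det(I - K) = 23 ≠ 0), so for every y in C^4 the equation (I - K) x = y has a unique solution.

K has rank 2 and factors as K = U V^T = u1 v1^T + u2 v2^T with u1 = (1, 1, 1, 3), v1 = (1, 0, 2, -2), u2 = (-1, 1, -1, -1), v2 = (-1, 0, 2, 2) (multiplying out reproduces the displayed K). The nonzero eigenvalues of U V^T coincide with those of the 2 x 2 matrix G = V^T U = [[v1·u1, v1·u2], [v2·u1, v2·u2]] = [[-3, -1], [7, -3]], and by the Sylvester determinant identity det(I_4 - U V^T) = det(I_2 - V^T U) = det([[4, 1], [-7, 4]]) = (4)(4) - (1)(-7) = 23. (Direct check: I - K =
[[-1, 0, 0, 4],
 [0, 1, -4, 0],
 [-2, 0, 1, 4],
 [-4, 0, -4, 9]]
has determinant 23.) The finite-dimensional Fredholm alternative says: either (I - K) is invertible, or ker(I - K) ≠ {0} and then range(I - K) = ker((I - K)^*)^⊥, with dim ker(I - K) = dim ker((I - K)^*). Since det(I - K) ≠ 0, 1 is not an eigenvalue of K and ker(I - K) = {0}, so we are in the first case: for every y there is a unique x = (I - K)^(-1) y. (Explicitly, by the Woodbury identity, (I - U V^T)^(-1) = I + U (I_2 - G)^(-1) V^T.)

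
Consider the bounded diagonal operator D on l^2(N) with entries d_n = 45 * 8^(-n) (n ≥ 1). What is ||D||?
||D|| = 45/8 (attained at n = 1)

For D diagonal, ||D|| = sup_n |d_n|. The sequence d_n = 45 * 8^(-n) is positive and strictly decreasing (ratio 8^(-1) < 1), so the supremum is d_1 = 45/8. Hence ||D|| = 45/8.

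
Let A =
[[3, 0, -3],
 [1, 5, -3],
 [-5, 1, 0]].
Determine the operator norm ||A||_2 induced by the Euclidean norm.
||A||_2 ≈ 6.69 (= sqrt(largest eigenvalue of A^T A))

||A||_2 = sigma_max(A) = sqrt(lambda_max(A^T A)). Form the symmetric matrix M = A^T A =
[[35, 0, -12],
 [0, 26, -15],
 [-12, -15, 18]].
Its characteristic polynomial (trace, sum of principal 2x2 minors, determinant of M give the coefficients) is
  p(λ) = det(λ I - M) = λ^3 - 79λ^2 + 1639λ - 4761.
No integer candidate from the rational root theorem (±divisors of 4761) is a root, so the roots are irrational. The cubic discriminant is Δ = 248624640 > 0, so there are three distinct real roots. p(3) = -528 and p(4) = 595 have opposite signs, so a root lies in (3, 4); Newton's method refines it to λ ≈ 3.455. p(30) = 309 and p(31) = -80 have opposite signs, so a root lies in (30, 31); Newton's method refines it to λ ≈ 30.7889. p(44) = -405 and p(45) = 144 have opposite signs, so a root lies in (44, 45); Newton's method refines it to λ ≈ 44.7561. Check (Vieta): the three roots sum to 79, matching tr M = 79.
So the eigenvalues of A^T A are ≈ 3.455, 30.7889, 44.7561 (all ≥ 0, as they must be for A^T A). The largest is λ_max ≈ 44.7561, hence ||A||_2 = sqrt(λ_max) ≈ 6.69.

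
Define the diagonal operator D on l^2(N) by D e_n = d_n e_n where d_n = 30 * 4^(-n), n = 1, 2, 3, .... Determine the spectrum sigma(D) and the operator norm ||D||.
sigma(D) = {30 * 4^(-n) : n ≥ 1} ∪ {0}; ||D|| = 15/2

A bounded diagonal operator on l^2 with diagonal entries d_n has spectrum equal to the closure of {d_n : n ≥ 1}: every d_n is an eigenvalue (with eigenvector e_n), so {d_n} ⊂ sigma(D); the spectrum is closed, so its closure is too; and for lambda not in the closure, (D - lambda I) has bounded inverse (the diagonal entries 1/(d_n - lambda) are bounded). For our sequence d_n = 30 * 4^(-n), n = 1, 2, 3, ...:
  - {d_n} = {30 * 4^(-n) : n ≥ 1}; the only limit point is 0
  - closure = {30 * 4^(-n) : n ≥ 1} ∪ {0}
For the norm: a diagonal operator has ||D|| = sup_n |d_n|. Here d_n = 30 * 4^(-n) is positive and decreasing, so sup_n |d_n| = d_1 = 30/4 = 15/2. So ||D|| = 15/2.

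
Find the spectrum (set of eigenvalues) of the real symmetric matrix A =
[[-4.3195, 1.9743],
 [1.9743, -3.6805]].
sigma(A) ≈ {-6, -2}

A is real symmetric, so its spectrum consists of real eigenvalues. Expanding the characteristic polynomial of the displayed matrix gives
  det(λ I - A) = p(λ) = λ^2 + (8)λ + (12).
Solving p(λ) = 0 yields eigenvalues ≈ -6, -2. (A is shown rounded to 4 decimals, so these recover the underlying integer eigenvalues to within that precision.)
Verification: the trace of A = -8 equals the sum of eigenvalues -8, and det(A) ≈ 12.0001 matches the eigenvalue product 12.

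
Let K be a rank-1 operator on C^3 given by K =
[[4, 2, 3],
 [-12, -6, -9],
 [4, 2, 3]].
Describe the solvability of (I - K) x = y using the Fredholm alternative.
(I - K) is singular (det(I - K) = 0, i.e. 1 ∈ sigma(K)). (I - K) x = y is solvable iff y ⊥ ker((I - K)^*) = span{(4, 2, 3)}, i.e. iff 4y_1 + 2y_2 + 3y_3 = 0. When solvable, the solutions are x = y + c·(1, -3, 1), c arbitrary (ker(I - K) = span{(1, -3, 1)}, dimension 1).

K has rank 1, so it is an outer product K = u v^T: every row of K is a multiple of one row vector. Reading off the entries, u = (1, -3, 1) and v = (4, 2, 3) (row i of K equals u_i·v^T). A rank-one matrix u v^T satisfies K u = u (v·u) and kills the (2)-dimensional subspace v^⊥, so its characteristic polynomial is lambda^2 (lambda - v·u) with v·u = tr K = 1. Hence the eigenvalues of I - K are 1 (multiplicity 2) and 1 - (1) = 0, so det(I - K) = 0. (Direct check: I - K =
[[-3, -2, -3],
 [12, 7, 9],
 [-4, -2, -2]]
has determinant 0.) So 1 is an eigenvalue of K and (I - K) is not invertible. The finite-dimensional Fredholm alternative says: either (I - K) is invertible, or ker(I - K) ≠ {0} and then range(I - K) = ker((I - K)^*)^⊥, with dim ker(I - K) = dim ker((I - K)^*). We are in the second case, so we need both kernels. Kernel of I - K: (I - K) u = u - u (v·u) = u - u = 0, so ker(I - K) = span{u} = span{(1, -3, 1)} (it is exactly 1-dimensional because rank(I - K) = 2). Kernel of the adjoint: K is real, so (I - K)^* = I - K^T = I - v u^T, and (I - v u^T) v = v - v (u·v) = 0; hence ker((I - K)^*) = span{v} = span{(4, 2, 3)}. Therefore (I - K) x = y is solvable iff <y, v> = 0, i.e. iff 4y_1 + 2y_2 + 3y_3 = 0. When this holds, K y = u (v·y) = 0, so (I - K) y = y and x = y is a particular solution; the full solution set is the line x = y + c·u = y + c·(1, -3, 1), c ∈ C.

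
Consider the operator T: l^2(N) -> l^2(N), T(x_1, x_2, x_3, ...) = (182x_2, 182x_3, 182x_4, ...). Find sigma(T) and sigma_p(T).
sigma(T) = closed disk {z in C : |z| ≤ 182}; sigma_p(T) = open disk {z in C : |z| < 182}

Note T = 182·V where V is the unit left shift (V x)_k = x_{k+1}; so sigma(T) = 182·sigma(V) and ||T|| = 182||V||. ||T x||^2 = 33124sum_{k≥2} |x_k|^2 ≤ 33124||x||^2, with equality on {x : x_1 = 0}, so ||T|| = 182. For any lambda with |lambda| < 182, set r = lambda/182 (|r| < 1); the vector x = (1, r, r^2, ...) is in l^2 and satisfies T x = 182(r, r^2, ...) = lambda x, so lambda is an eigenvalue. On the boundary |lambda| = 182 the geometric series diverges, so no l^2 eigenvector exists, but these lambda lie in the approximate point spectrum. Hence sigma(T) is the closed disk of radius 182 and sigma_p(T) is the open disk.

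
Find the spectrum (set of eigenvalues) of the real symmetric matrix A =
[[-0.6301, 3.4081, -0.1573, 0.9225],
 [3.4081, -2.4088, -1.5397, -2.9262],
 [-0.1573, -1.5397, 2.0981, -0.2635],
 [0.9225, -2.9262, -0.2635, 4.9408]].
sigma(A) ≈ {-6, 1, 3, 6}

A is real symmetric, so its spectrum consists of real eigenvalues. Expanding the characteristic polynomial of the displayed matrix gives
  det(λ I - A) = p(λ) = λ^4 + (-4)λ^3 + (-33)λ^2 + (144)λ + (-108).
Solving p(λ) = 0 yields eigenvalues ≈ -6, 1, 3, 6. (A is shown rounded to 4 decimals, so these recover the underlying integer eigenvalues to within that precision.)
Verification: the trace of A = 4 equals the sum of eigenvalues 4, and det(A) ≈ -107.9991 matches the eigenvalue product -108.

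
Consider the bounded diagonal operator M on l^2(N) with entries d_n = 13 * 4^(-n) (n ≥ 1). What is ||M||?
||M|| = 13/4 (attained at n = 1)

For M diagonal, ||M|| = sup_n |d_n|. The sequence d_n = 13 * 4^(-n) is positive and strictly decreasing (ratio 4^(-1) < 1), so the supremum is d_1 = 13/4. Hence ||M|| = 13/4.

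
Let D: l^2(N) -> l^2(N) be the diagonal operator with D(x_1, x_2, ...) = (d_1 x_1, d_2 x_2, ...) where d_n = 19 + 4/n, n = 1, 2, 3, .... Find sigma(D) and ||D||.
sigma(D) = {19 + 4/n : n ≥ 1} ∪ {19}; ||D|| = 23

A bounded diagonal operator on l^2 with diagonal entries d_n has spectrum equal to the closure of {d_n : n ≥ 1}: every d_n is an eigenvalue (with eigenvector e_n), so {d_n} ⊂ sigma(D); the spectrum is closed, so its closure is too; and for lambda not in the closure, (D - lambda I) has bounded inverse (the diagonal entries 1/(d_n - lambda) are bounded). For our sequence d_n = 19 + 4/n, n = 1, 2, 3, ...:
  - {d_n} = {19 + 4/n : n ≥ 1}; the only limit point is 19
  - closure = {19 + 4/n : n ≥ 1} ∪ {19}
For the norm: a diagonal operator has ||D|| = sup_n |d_n|. Here d_n = 19 + 4/n is positive and decreasing, so sup_n |d_n| = d_1 = 19 + 4 = 23. So ||D|| = 23.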